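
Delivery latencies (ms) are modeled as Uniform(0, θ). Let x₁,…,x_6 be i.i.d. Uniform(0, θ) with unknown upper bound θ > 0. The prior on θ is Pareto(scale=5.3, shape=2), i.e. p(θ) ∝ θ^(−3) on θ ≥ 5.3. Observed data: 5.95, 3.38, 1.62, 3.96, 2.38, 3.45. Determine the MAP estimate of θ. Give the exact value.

θ̂_MAP = 5.95

The Uniform(0, θ) likelihood is θ^(−n) for θ ≥ max(xᵢ), zero otherwise. Here max(xᵢ) = 5.95.
Posterior ∝ θ^(−3) · θ^(−6) = θ^(−9) on θ ≥ max(5.3, 5.95) = 5.95.
This density is strictly decreasing in θ, so the posterior mode lies at the lower boundary of the support.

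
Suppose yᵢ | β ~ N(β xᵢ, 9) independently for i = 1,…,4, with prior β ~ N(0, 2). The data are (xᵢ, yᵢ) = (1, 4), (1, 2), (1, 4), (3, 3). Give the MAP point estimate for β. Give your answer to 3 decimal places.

β̂_MAP = 1.152

log p(β | y) = −Σ(yᵢ − βxᵢ)²/(2·9) − β²/(2·2) + const.
Setting the derivative to zero: Σxᵢ(yᵢ − βxᵢ)/9 − β/2 = 0, so β = Σxᵢyᵢ / (Σxᵢ² + σ²/τ²).
Σxᵢyᵢ = 1·4 + 1·2 + 1·4 + 3·3 = 19; Σxᵢ² = 12; σ²/τ² = 4.5.
β̂_MAP = 19 / (12 + 4.5) = 19/16.5 ≈ 1.152.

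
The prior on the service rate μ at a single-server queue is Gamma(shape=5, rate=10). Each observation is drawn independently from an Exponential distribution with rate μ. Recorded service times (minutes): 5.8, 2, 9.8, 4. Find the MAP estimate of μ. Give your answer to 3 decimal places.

The Exponential(rate=μ) likelihood is ∝ μ^n e^(−μΣtᵢ). Here n = 4 and Σtᵢ = 5.8 + 2 + 9.8 + 4 = 21.6.
Posterior ∝ μ^4e^(−10μ) · μ^4e^(−21.6μ) = μ^8e^(−31.6μ), i.e. Gamma(9, 31.6).
Mode = (a−1)/b = 8/31.6 ≈ 0.253.

μ̂_MAP = 0.253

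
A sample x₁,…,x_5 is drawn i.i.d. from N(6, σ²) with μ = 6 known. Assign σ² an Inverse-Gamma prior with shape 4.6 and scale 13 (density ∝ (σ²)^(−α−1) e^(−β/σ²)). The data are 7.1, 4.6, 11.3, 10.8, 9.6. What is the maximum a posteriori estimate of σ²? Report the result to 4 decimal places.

σ̂²_MAP = 5.7568

Sum of squared deviations about the known mean: SS = (7.1−6)² + (4.6−6)² + (11.3−6)² + (10.8−6)² + (9.6−6)² = 67.26.
The Normal likelihood contributes (σ²)^(−n/2) exp(−SS/(2σ²)), so the posterior is Inverse-Gamma(α + n/2, β + SS/2) = Inverse-Gamma(7.1, 46.63).
The mode of Inverse-Gamma(a, b) is b/(a+1) = 46.63/8.1 ≈ 5.7568.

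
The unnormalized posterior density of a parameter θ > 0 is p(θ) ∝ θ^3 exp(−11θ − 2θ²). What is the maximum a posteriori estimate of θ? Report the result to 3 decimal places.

θ̂_MAP = 0.250

ℓ'(θ) = 3/θ − 11 − 4θ. Setting this to zero and multiplying by θ: 4θ² + 11θ − 3 = 0.
θ = (−11 + √(11² + 4·4·3)) / (2·4) = (−11 + √169) / 8 = (−11 + 13)/8 = 1/4.
ℓ''(θ) = −3/θ² − 4 < 0, confirming a maximum.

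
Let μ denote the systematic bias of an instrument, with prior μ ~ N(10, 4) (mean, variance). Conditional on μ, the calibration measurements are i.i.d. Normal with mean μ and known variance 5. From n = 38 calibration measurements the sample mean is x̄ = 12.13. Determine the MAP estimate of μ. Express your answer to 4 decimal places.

μ̂_MAP = 12.0622

n = 38, x̄ = 12.13.
For a Normal prior and Normal likelihood with known variance, the posterior is Normal; its mode equals its mean, the precision-weighted average.
Prior precision 1/σ₀² = 1/4 = 0.25; data precision n/σ² = 38/5 = 7.6.
μ̂ = (0.25·10 + 7.6·12.13) / (0.25 + 7.6) = 94.688/7.85 = 47344/3925 ≈ 12.0622.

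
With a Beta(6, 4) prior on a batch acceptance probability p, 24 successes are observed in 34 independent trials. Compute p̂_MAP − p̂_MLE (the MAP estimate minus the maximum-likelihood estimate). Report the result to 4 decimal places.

MAP − MLE = -0.0154

Posterior is Beta(30, 14); MAP = (30−1)/(44−2) = 29/42 ≈ 0.69048.
MLE ignores the prior: p̂_MLE = k/n = 24/34 ≈ 0.70588.
Difference = 29/42 − 24/34 = -11/714 ≈ -0.0154.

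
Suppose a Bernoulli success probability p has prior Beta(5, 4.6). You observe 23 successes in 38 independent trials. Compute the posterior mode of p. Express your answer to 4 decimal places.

Prior: Beta(5, 4.6).
Data: 23 successes in 38 trials. The binomial likelihood contributes p^23(1−p)^15, so the posterior is Beta(5+23, 4.6+15) = Beta(28, 19.6).
For Beta(a, b) with a, b > 1 the mode is (a−1)/(a+b−2) = 27/45.6 ≈ 0.5921.

p̂_MAP = 0.5921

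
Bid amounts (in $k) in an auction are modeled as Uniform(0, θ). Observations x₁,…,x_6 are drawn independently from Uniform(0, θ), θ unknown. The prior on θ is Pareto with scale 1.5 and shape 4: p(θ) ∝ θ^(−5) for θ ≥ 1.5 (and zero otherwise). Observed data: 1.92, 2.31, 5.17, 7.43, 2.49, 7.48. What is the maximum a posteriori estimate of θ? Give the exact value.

The Uniform(0, θ) likelihood is θ^(−n) for θ ≥ max(xᵢ), zero otherwise. Here max(xᵢ) = 7.48.
Posterior ∝ θ^(−5) · θ^(−6) = θ^(−11) on θ ≥ max(1.5, 7.48) = 7.48.
This density is strictly decreasing in θ, so the posterior mode lies at the lower boundary of the support.

θ̂_MAP = 7.48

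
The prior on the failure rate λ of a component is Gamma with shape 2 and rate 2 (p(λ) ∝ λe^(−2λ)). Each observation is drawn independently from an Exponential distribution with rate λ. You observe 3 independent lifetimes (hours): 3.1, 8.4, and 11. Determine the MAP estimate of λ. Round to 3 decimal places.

The Exponential(rate=λ) likelihood is ∝ λ^n e^(−λΣtᵢ). Here n = 3 and Σtᵢ = 3.1 + 8.4 + 11 = 22.5.
Posterior ∝ λe^(−2λ) · λ^3e^(−22.5λ) = λ^4e^(−24.5λ), i.e. Gamma(5, 24.5).
Mode = (a−1)/b = 4/24.5 ≈ 0.163.

λ̂_MAP = 0.163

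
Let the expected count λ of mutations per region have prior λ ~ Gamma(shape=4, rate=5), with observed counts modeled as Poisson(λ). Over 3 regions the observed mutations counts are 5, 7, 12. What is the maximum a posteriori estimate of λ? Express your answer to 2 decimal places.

Σxᵢ = 5+7+12 = 24, with n = 3.
Posterior ∝ λ^3e^(−5λ) · λ^24e^(−3λ) = λ^27e^(−8λ), i.e. Gamma(shape=28, rate=8).
The mode of a Gamma(a, b) with a ≥ 1 (shape–rate) is (a−1)/b = 27/8 ≈ 3.38.

λ̂_MAP = 3.38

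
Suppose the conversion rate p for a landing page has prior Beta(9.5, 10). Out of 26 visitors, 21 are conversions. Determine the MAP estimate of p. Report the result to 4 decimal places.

p̂_MAP = 0.6782

Prior: Beta(9.5, 10).
Data: 21 successes in 26 trials. The binomial likelihood contributes p^21(1−p)^5, so the posterior is Beta(9.5+21, 10+5) = Beta(30.5, 15).
For Beta(a, b) with a, b > 1 the mode is (a−1)/(a+b−2) = 29.5/43.5 ≈ 0.6782.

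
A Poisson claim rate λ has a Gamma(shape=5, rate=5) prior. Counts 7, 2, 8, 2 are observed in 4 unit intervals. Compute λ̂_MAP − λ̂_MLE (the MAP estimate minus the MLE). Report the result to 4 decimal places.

MAP − MLE = -2.1944

Σxᵢ = 19. Posterior is Gamma(24, 9); MAP = (24−1)/9 = 23/9 ≈ 2.55556.
MLE = x̄ = 19/4 ≈ 4.75000.
Difference = 23/9 − 19/4 = -79/36 ≈ -2.1944.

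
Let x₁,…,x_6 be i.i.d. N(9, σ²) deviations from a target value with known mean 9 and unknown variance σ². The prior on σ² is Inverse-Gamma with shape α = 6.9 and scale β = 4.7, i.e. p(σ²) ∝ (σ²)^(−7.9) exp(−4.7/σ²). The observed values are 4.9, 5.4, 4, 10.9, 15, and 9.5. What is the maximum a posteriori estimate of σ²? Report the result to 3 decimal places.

Sum of squared deviations about the known mean: SS = (4.9−9)² + (5.4−9)² + (4−9)² + (10.9−9)² + (15−9)² + (9.5−9)² = 94.63.
The Normal likelihood contributes (σ²)^(−n/2) exp(−SS/(2σ²)), so the posterior is Inverse-Gamma(α + n/2, β + SS/2) = Inverse-Gamma(9.9, 52.015).
The mode of Inverse-Gamma(a, b) is b/(a+1) = 52.015/10.9 ≈ 4.772.

σ̂²_MAP = 4.772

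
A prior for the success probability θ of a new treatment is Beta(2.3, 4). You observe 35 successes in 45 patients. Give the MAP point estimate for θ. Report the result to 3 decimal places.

θ̂_MAP = 0.736

Prior: Beta(2.3, 4).
Data: 35 successes in 45 trials. The binomial likelihood contributes θ^35(1−θ)^10, so the posterior is Beta(2.3+35, 4+10) = Beta(37.3, 14).
For Beta(a, b) with a, b > 1 the mode is (a−1)/(a+b−2) = 36.3/49.3 ≈ 0.736.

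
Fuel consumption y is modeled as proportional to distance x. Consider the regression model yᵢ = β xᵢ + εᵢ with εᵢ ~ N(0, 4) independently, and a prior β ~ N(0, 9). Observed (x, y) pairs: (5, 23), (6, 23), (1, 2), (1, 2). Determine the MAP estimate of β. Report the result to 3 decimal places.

log p(β | y) = −Σ(yᵢ − βxᵢ)²/(2·4) − β²/(2·9) + const.
Setting the derivative to zero: Σxᵢ(yᵢ − βxᵢ)/4 − β/9 = 0, so β = Σxᵢyᵢ / (Σxᵢ² + σ²/τ²).
Σxᵢyᵢ = 5·23 + 6·23 + 1·2 + 1·2 = 257; Σxᵢ² = 63; σ²/τ² = 4/9.
β̂_MAP = 257 / (63 + 4/9) = 257/(571/9) = 2313/571 ≈ 4.051.

β̂_MAP = 4.051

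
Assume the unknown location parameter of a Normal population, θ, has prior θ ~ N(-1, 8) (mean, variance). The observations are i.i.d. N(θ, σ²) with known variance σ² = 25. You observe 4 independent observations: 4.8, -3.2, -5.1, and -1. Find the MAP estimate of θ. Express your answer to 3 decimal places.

θ̂_MAP = -1.070

n = 4; x̄ = (4.8 + (-3.2) + (-5.1) + (-1))/4 = -4.5/4 = -1.125.
For a Normal prior and Normal likelihood with known variance, the posterior is Normal; its mode equals its mean, the precision-weighted average.
Prior precision 1/σ₀² = 1/8 = 0.125; data precision n/σ² = 4/25 = 0.16.
θ̂ = (0.125·(-1) + 0.16·(-1.125)) / (0.125 + 0.16) = (-0.305)/0.285 = -61/57 ≈ -1.070.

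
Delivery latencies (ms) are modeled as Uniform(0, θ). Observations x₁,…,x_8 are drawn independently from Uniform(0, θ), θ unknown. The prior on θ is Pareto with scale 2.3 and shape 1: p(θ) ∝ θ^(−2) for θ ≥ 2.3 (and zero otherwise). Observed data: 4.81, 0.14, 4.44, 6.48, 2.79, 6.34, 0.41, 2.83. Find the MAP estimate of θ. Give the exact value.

θ̂_MAP = 6.48

The Uniform(0, θ) likelihood is θ^(−n) for θ ≥ max(xᵢ), zero otherwise. Here max(xᵢ) = 6.48.
Posterior ∝ θ^(−2) · θ^(−8) = θ^(−10) on θ ≥ max(2.3, 6.48) = 6.48.
This density is strictly decreasing in θ, so the posterior mode lies at the lower boundary of the support.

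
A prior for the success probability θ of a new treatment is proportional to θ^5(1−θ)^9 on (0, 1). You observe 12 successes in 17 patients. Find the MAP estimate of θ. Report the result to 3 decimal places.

The prior density ∝ θ^5(1−θ)^9 is the kernel of Beta(6, 10).
Data: 12 successes in 17 trials. The binomial likelihood contributes θ^12(1−θ)^5, so the posterior is Beta(6+12, 10+5) = Beta(18, 15).
For Beta(a, b) with a, b > 1 the mode is (a−1)/(a+b−2) = 17/31 ≈ 0.548.

θ̂_MAP = 0.548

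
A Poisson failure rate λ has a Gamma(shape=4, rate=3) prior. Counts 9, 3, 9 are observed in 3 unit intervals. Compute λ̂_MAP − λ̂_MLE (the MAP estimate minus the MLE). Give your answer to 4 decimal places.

MAP − MLE = -3.0000

Σxᵢ = 21. Posterior is Gamma(25, 6); MAP = (25−1)/6 = 24/6 ≈ 4.00000.
MLE = x̄ = 21/3 ≈ 7.00000.
Difference = 24/6 − 21/3 = -3 ≈ -3.0000.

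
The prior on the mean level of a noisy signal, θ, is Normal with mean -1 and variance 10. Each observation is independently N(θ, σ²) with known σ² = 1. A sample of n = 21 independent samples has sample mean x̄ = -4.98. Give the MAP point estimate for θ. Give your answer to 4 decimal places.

n = 21, x̄ = -4.98.
For a Normal prior and Normal likelihood with known variance, the posterior is Normal; its mode equals its mean, the precision-weighted average.
Prior precision 1/σ₀² = 1/10 = 0.1; data precision n/σ² = 21/1 = 21.
θ̂ = (0.1·(-1) + 21·(-4.98)) / (0.1 + 21) = (-104.68)/21.1 = -5234/1055 ≈ -4.9611.

θ̂_MAP = -4.9611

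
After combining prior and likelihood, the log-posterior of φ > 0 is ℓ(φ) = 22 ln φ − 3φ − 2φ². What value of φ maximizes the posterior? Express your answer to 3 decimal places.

φ̂_MAP = 2.000

ℓ'(φ) = 22/φ − 3 − 4φ. Setting this to zero and multiplying by φ: 4φ² + 3φ − 22 = 0.
φ = (−3 + √(3² + 4·4·22)) / (2·4) = (−3 + √361) / 8 = (−3 + 19)/8 = 2.
ℓ''(φ) = −22/φ² − 4 < 0, confirming a maximum.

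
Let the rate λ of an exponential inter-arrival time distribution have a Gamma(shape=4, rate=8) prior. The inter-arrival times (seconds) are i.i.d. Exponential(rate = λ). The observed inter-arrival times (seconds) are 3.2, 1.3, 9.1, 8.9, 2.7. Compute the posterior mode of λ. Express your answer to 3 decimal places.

The Exponential(rate=λ) likelihood is ∝ λ^n e^(−λΣtᵢ). Here n = 5 and Σtᵢ = 3.2 + 1.3 + 9.1 + 8.9 + 2.7 = 25.2.
Posterior ∝ λ^3e^(−8λ) · λ^5e^(−25.2λ) = λ^8e^(−33.2λ), i.e. Gamma(9, 33.2).
Mode = (a−1)/b = 8/33.2 ≈ 0.241.

λ̂_MAP = 0.241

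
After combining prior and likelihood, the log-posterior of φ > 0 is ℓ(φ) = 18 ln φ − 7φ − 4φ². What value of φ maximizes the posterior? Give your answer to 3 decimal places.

ℓ'(φ) = 18/φ − 7 − 8φ. Setting this to zero and multiplying by φ: 8φ² + 7φ − 18 = 0.
φ = (−7 + √(7² + 4·8·18)) / (2·8) = (−7 + √625) / 16 = (−7 + 25)/16 = 9/8.
ℓ''(φ) = −18/φ² − 8 < 0, confirming a maximum.

φ̂_MAP = 1.125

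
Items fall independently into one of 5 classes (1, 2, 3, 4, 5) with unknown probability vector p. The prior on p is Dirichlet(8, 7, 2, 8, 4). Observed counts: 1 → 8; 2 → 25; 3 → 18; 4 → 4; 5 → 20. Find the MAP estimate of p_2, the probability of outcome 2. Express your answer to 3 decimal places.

The posterior is Dirichlet(αᵢ + nᵢ) = Dirichlet(16, 32, 20, 12, 24).
For a Dirichlet(a₁,…,a_K) with all aᵢ > 1, the mode has j-th component (aⱼ − 1)/(Σaᵢ − K).
Here Σaᵢ = 104 and K = 5, so p_2 = (32 − 1)/(104 − 5) = 31/99 ≈ 0.313.

MAP estimate: 0.313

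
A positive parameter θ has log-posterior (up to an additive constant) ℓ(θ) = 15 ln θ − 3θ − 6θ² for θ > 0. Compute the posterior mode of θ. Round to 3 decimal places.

θ̂_MAP = 1.000

ℓ'(θ) = 15/θ − 3 − 12θ. Setting this to zero and multiplying by θ: 12θ² + 3θ − 15 = 0.
θ = (−3 + √(3² + 4·12·15)) / (2·12) = (−3 + √729) / 24 = (−3 + 27)/24 = 1.
ℓ''(θ) = −15/θ² − 12 < 0, confirming a maximum.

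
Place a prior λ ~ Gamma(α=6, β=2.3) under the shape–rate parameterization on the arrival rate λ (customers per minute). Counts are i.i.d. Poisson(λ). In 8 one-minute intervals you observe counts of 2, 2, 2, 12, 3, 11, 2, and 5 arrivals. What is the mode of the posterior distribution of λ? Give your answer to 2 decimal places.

λ̂_MAP = 4.27

Σxᵢ = 2+2+2+12+3+11+2+5 = 39, with n = 8.
Posterior ∝ λ^5e^(−2.3λ) · λ^39e^(−8λ) = λ^44e^(−10.3λ), i.e. Gamma(shape=45, rate=10.3).
The mode of a Gamma(a, b) with a ≥ 1 (shape–rate) is (a−1)/b = 44/10.3 ≈ 4.27.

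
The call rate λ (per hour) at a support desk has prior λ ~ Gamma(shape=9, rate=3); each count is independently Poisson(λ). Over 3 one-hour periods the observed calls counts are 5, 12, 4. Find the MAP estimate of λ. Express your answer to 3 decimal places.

λ̂_MAP = 4.833

Σxᵢ = 5+12+4 = 21, with n = 3.
Posterior ∝ λ^8e^(−3λ) · λ^21e^(−3λ) = λ^29e^(−6λ), i.e. Gamma(shape=30, rate=6).
The mode of a Gamma(a, b) with a ≥ 1 (shape–rate) is (a−1)/b = 29/6 ≈ 4.833.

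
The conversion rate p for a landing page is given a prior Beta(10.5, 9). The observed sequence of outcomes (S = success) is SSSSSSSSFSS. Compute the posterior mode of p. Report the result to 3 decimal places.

Prior: Beta(10.5, 9).
Data: 10 successes in 11 trials (from the sequence). The binomial likelihood contributes p^10(1−p)^1, so the posterior is Beta(10.5+10, 9+1) = Beta(20.5, 10).
For Beta(a, b) with a, b > 1 the mode is (a−1)/(a+b−2) = 19.5/28.5 ≈ 0.684.

p̂_MAP = 0.684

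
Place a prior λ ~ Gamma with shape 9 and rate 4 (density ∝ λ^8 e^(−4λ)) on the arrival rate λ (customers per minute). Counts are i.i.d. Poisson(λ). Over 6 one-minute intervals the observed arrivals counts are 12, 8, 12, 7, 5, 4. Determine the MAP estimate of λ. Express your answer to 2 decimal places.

λ̂_MAP = 5.60

Σxᵢ = 12+8+12+7+5+4 = 48, with n = 6.
Posterior ∝ λ^8e^(−4λ) · λ^48e^(−6λ) = λ^56e^(−10λ), i.e. Gamma(shape=57, rate=10).
The mode of a Gamma(a, b) with a ≥ 1 (shape–rate) is (a−1)/b = 56/10 ≈ 5.60.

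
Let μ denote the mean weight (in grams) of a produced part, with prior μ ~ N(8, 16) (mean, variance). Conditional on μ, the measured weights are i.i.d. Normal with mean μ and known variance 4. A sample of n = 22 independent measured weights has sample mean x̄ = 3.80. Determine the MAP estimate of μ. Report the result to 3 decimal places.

μ̂_MAP = 3.847

n = 22, x̄ = 3.80.
For a Normal prior and Normal likelihood with known variance, the posterior is Normal; its mode equals its mean, the precision-weighted average.
Prior precision 1/σ₀² = 1/16 = 0.0625; data precision n/σ² = 22/4 = 5.5.
μ̂ = (0.0625·8 + 5.5·3.8) / (0.0625 + 5.5) = 21.4/5.5625 = 1712/445 ≈ 3.847.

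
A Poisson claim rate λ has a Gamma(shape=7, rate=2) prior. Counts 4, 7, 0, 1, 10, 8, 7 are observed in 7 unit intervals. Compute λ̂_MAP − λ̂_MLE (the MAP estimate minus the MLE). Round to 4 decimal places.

Σxᵢ = 37. Posterior is Gamma(44, 9); MAP = (44−1)/9 = 43/9 ≈ 4.77778.
MLE = x̄ = 37/7 ≈ 5.28571.
Difference = 43/9 − 37/7 = -32/63 ≈ -0.5079.

MAP − MLE = -0.5079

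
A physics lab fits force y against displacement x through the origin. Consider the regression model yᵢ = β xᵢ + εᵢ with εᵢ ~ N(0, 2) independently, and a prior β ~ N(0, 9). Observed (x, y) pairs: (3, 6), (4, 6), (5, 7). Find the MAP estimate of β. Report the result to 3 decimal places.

log p(β | y) = −Σ(yᵢ − βxᵢ)²/(2·2) − β²/(2·9) + const.
Setting the derivative to zero: Σxᵢ(yᵢ − βxᵢ)/2 − β/9 = 0, so β = Σxᵢyᵢ / (Σxᵢ² + σ²/τ²).
Σxᵢyᵢ = 3·6 + 4·6 + 5·7 = 77; Σxᵢ² = 50; σ²/τ² = 2/9.
β̂_MAP = 77 / (50 + 2/9) = 77/(452/9) = 693/452 ≈ 1.533.

β̂_MAP = 1.533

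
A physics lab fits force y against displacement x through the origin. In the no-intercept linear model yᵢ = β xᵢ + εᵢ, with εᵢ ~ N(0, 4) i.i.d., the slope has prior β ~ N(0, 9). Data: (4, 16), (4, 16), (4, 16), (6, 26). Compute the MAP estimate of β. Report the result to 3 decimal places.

log p(β | y) = −Σ(yᵢ − βxᵢ)²/(2·4) − β²/(2·9) + const.
Setting the derivative to zero: Σxᵢ(yᵢ − βxᵢ)/4 − β/9 = 0, so β = Σxᵢyᵢ / (Σxᵢ² + σ²/τ²).
Σxᵢyᵢ = 4·16 + 4·16 + 4·16 + 6·26 = 348; Σxᵢ² = 84; σ²/τ² = 4/9.
β̂_MAP = 348 / (84 + 4/9) = 348/(760/9) = 783/190 ≈ 4.121.

β̂_MAP = 4.121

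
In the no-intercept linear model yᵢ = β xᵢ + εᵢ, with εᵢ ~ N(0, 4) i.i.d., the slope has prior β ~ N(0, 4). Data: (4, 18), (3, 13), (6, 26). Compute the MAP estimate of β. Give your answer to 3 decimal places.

β̂_MAP = 4.306

log p(β | y) = −Σ(yᵢ − βxᵢ)²/(2·4) − β²/(2·4) + const.
Setting the derivative to zero: Σxᵢ(yᵢ − βxᵢ)/4 − β/4 = 0, so β = Σxᵢyᵢ / (Σxᵢ² + σ²/τ²).
Σxᵢyᵢ = 4·18 + 3·13 + 6·26 = 267; Σxᵢ² = 61; σ²/τ² = 1.
β̂_MAP = 267 / (61 + 1) = 267/62 ≈ 4.306.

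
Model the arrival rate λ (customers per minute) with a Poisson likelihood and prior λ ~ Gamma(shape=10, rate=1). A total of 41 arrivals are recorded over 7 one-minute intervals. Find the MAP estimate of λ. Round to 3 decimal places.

Σxᵢ = 41, n = 7.
Posterior ∝ λ^9e^(−1λ) · λ^41e^(−7λ) = λ^50e^(−8λ), i.e. Gamma(shape=51, rate=8).
The mode of a Gamma(a, b) with a ≥ 1 (shape–rate) is (a−1)/b = 50/8 ≈ 6.250.

λ̂_MAP = 6.250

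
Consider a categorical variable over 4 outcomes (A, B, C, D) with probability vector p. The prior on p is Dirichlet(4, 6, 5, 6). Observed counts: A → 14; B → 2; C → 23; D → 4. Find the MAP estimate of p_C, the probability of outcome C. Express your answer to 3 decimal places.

The posterior is Dirichlet(αᵢ + nᵢ) = Dirichlet(18, 8, 28, 10).
For a Dirichlet(a₁,…,a_K) with all aᵢ > 1, the mode has j-th component (aⱼ − 1)/(Σaᵢ − K).
Here Σaᵢ = 64 and K = 4, so p_C = (28 − 1)/(64 − 4) = 27/60 ≈ 0.450.

MAP estimate of p_C = 0.450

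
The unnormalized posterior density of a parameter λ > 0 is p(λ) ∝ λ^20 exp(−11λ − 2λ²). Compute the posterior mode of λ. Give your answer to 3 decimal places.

λ̂_MAP = 1.250

ℓ'(λ) = 20/λ − 11 − 4λ. Setting this to zero and multiplying by λ: 4λ² + 11λ − 20 = 0.
λ = (−11 + √(11² + 4·4·20)) / (2·4) = (−11 + √441) / 8 = (−11 + 21)/8 = 5/4.
ℓ''(λ) = −20/λ² − 4 < 0, confirming a maximum.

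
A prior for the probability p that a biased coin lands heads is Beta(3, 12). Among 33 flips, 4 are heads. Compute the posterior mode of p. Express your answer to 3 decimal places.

p̂_MAP = 0.130

Prior: Beta(3, 12).
Data: 4 successes in 33 trials. The binomial likelihood contributes p^4(1−p)^29, so the posterior is Beta(3+4, 12+29) = Beta(7, 41).
For Beta(a, b) with a, b > 1 the mode is (a−1)/(a+b−2) = 6/46 ≈ 0.130.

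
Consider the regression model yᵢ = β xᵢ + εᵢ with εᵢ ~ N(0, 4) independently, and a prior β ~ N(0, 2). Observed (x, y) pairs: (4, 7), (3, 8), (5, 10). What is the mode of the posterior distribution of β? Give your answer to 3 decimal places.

log p(β | y) = −Σ(yᵢ − βxᵢ)²/(2·4) − β²/(2·2) + const.
Setting the derivative to zero: Σxᵢ(yᵢ − βxᵢ)/4 − β/2 = 0, so β = Σxᵢyᵢ / (Σxᵢ² + σ²/τ²).
Σxᵢyᵢ = 4·7 + 3·8 + 5·10 = 102; Σxᵢ² = 50; σ²/τ² = 2.
β̂_MAP = 102 / (50 + 2) = 102/52 ≈ 1.962.

β̂_MAP = 1.962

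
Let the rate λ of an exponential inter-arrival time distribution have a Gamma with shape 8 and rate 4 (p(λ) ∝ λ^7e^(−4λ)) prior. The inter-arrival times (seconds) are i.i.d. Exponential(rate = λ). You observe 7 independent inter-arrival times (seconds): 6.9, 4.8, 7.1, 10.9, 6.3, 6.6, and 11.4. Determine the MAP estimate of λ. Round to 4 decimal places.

The Exponential(rate=λ) likelihood is ∝ λ^n e^(−λΣtᵢ). Here n = 7 and Σtᵢ = 6.9 + 4.8 + 7.1 + 10.9 + 6.3 + 6.6 + 11.4 = 54.
Posterior ∝ λ^7e^(−4λ) · λ^7e^(−54λ) = λ^14e^(−58λ), i.e. Gamma(15, 58).
Mode = (a−1)/b = 14/58 ≈ 0.2414.

λ̂_MAP = 0.2414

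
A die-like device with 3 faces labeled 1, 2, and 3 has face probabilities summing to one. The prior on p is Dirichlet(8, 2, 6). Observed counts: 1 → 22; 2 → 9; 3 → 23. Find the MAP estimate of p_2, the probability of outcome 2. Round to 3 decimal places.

The posterior is Dirichlet(αᵢ + nᵢ) = Dirichlet(30, 11, 29).
For a Dirichlet(a₁,…,a_K) with all aᵢ > 1, the mode has j-th component (aⱼ − 1)/(Σaᵢ − K).
Here Σaᵢ = 70 and K = 3, so p_2 = (11 − 1)/(70 − 3) = 10/67 ≈ 0.149.

MAP estimate: 0.149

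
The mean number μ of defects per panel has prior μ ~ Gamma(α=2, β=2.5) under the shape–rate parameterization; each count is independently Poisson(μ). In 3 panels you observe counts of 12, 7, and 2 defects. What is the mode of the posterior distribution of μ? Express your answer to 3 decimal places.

Σxᵢ = 12+7+2 = 21, with n = 3.
Posterior ∝ μe^(−2.5μ) · μ^21e^(−3μ) = μ^22e^(−5.5μ), i.e. Gamma(shape=23, rate=5.5).
The mode of a Gamma(a, b) with a ≥ 1 (shape–rate) is (a−1)/b = 22/5.5 ≈ 4.000.

μ̂_MAP = 4.000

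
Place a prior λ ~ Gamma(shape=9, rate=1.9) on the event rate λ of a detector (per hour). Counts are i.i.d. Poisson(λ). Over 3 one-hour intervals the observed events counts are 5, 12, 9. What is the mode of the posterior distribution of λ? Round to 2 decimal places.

Σxᵢ = 5+12+9 = 26, with n = 3.
Posterior ∝ λ^8e^(−1.9λ) · λ^26e^(−3λ) = λ^34e^(−4.9λ), i.e. Gamma(shape=35, rate=4.9).
The mode of a Gamma(a, b) with a ≥ 1 (shape–rate) is (a−1)/b = 34/4.9 ≈ 6.94.

λ̂_MAP = 6.94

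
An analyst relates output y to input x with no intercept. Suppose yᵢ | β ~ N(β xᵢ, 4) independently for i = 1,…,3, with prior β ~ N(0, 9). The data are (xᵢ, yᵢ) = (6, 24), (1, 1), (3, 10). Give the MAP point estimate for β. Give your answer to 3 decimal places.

log p(β | y) = −Σ(yᵢ − βxᵢ)²/(2·4) − β²/(2·9) + const.
Setting the derivative to zero: Σxᵢ(yᵢ − βxᵢ)/4 − β/9 = 0, so β = Σxᵢyᵢ / (Σxᵢ² + σ²/τ²).
Σxᵢyᵢ = 6·24 + 1·1 + 3·10 = 175; Σxᵢ² = 46; σ²/τ² = 4/9.
β̂_MAP = 175 / (46 + 4/9) = 175/(418/9) = 1575/418 ≈ 3.768.

β̂_MAP = 3.768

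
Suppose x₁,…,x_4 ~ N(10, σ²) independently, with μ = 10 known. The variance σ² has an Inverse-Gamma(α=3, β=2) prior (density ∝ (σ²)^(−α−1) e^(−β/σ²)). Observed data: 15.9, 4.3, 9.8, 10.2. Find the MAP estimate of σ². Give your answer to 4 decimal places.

σ̂²_MAP = 5.9483

Sum of squared deviations about the known mean: SS = (15.9−10)² + (4.3−10)² + (9.8−10)² + (10.2−10)² = 67.38.
The Normal likelihood contributes (σ²)^(−n/2) exp(−SS/(2σ²)), so the posterior is Inverse-Gamma(α + n/2, β + SS/2) = Inverse-Gamma(5, 35.69).
The mode of Inverse-Gamma(a, b) is b/(a+1) = 35.69/6 ≈ 5.9483.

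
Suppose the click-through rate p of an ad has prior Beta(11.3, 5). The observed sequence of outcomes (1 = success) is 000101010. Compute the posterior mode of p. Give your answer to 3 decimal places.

Prior: Beta(11.3, 5).
Data: 3 successes in 9 trials (from the sequence). The binomial likelihood contributes p^3(1−p)^6, so the posterior is Beta(11.3+3, 5+6) = Beta(14.3, 11).
For Beta(a, b) with a, b > 1 the mode is (a−1)/(a+b−2) = 13.3/23.3 ≈ 0.571.

p̂_MAP = 0.571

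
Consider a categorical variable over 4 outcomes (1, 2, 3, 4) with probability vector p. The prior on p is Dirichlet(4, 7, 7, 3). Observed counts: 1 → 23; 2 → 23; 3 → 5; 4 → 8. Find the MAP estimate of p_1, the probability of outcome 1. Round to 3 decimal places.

The posterior is Dirichlet(αᵢ + nᵢ) = Dirichlet(27, 30, 12, 11).
For a Dirichlet(a₁,…,a_K) with all aᵢ > 1, the mode has j-th component (aⱼ − 1)/(Σaᵢ − K).
Here Σaᵢ = 80 and K = 4, so p_1 = (27 − 1)/(80 − 4) = 26/76 ≈ 0.342.

MAP estimate: 0.342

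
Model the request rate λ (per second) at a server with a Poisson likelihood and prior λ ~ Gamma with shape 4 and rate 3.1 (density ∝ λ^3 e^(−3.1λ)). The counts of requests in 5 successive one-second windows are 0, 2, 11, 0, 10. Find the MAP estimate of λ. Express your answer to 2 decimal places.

λ̂_MAP = 3.21

Σxᵢ = 0+2+11+0+10 = 23, with n = 5.
Posterior ∝ λ^3e^(−3.1λ) · λ^23e^(−5λ) = λ^26e^(−8.1λ), i.e. Gamma(shape=27, rate=8.1).
The mode of a Gamma(a, b) with a ≥ 1 (shape–rate) is (a−1)/b = 26/8.1 ≈ 3.21.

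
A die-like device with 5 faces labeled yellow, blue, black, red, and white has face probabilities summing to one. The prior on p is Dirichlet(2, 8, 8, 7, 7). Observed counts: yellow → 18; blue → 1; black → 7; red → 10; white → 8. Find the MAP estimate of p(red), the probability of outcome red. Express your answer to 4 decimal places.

MAP estimate of p(red) = 0.2254

The posterior is Dirichlet(αᵢ + nᵢ) = Dirichlet(20, 9, 15, 17, 15).
For a Dirichlet(a₁,…,a_K) with all aᵢ > 1, the mode has j-th component (aⱼ − 1)/(Σaᵢ − K).
Here Σaᵢ = 76 and K = 5, so p(red) = (17 − 1)/(76 − 5) = 16/71 ≈ 0.2254.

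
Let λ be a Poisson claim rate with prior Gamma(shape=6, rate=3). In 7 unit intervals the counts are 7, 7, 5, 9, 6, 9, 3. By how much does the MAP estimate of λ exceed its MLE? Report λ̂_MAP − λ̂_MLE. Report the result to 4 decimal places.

Σxᵢ = 46. Posterior is Gamma(52, 10); MAP = (52−1)/10 = 51/10 ≈ 5.10000.
MLE = x̄ = 46/7 ≈ 6.57143.
Difference = 51/10 − 46/7 = -103/70 ≈ -1.4714.

MAP − MLE = -1.4714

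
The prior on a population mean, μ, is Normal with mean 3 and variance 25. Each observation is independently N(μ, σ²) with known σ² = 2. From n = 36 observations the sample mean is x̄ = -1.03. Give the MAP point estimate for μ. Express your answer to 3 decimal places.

μ̂_MAP = -1.021

n = 36, x̄ = -1.03.
For a Normal prior and Normal likelihood with known variance, the posterior is Normal; its mode equals its mean, the precision-weighted average.
Prior precision 1/σ₀² = 1/25 = 0.04; data precision n/σ² = 36/2 = 18.
μ̂ = (0.04·3 + 18·(-1.03)) / (0.04 + 18) = (-18.42)/18.04 = -921/902 ≈ -1.021.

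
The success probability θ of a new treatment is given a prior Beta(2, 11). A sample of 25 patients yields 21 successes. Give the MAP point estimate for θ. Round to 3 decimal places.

θ̂_MAP = 0.611

Prior: Beta(2, 11).
Data: 21 successes in 25 trials. The binomial likelihood contributes θ^21(1−θ)^4, so the posterior is Beta(2+21, 11+4) = Beta(23, 15).
For Beta(a, b) with a, b > 1 the mode is (a−1)/(a+b−2) = 22/36 ≈ 0.611.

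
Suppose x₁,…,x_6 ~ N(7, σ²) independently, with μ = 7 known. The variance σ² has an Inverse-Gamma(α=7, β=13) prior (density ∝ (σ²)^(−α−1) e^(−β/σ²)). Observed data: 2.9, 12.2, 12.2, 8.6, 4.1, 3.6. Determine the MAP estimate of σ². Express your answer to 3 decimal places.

Sum of squared deviations about the known mean: SS = (2.9−7)² + (12.2−7)² + (12.2−7)² + (8.6−7)² + (4.1−7)² + (3.6−7)² = 93.42.
The Normal likelihood contributes (σ²)^(−n/2) exp(−SS/(2σ²)), so the posterior is Inverse-Gamma(α + n/2, β + SS/2) = Inverse-Gamma(10, 59.71).
The mode of Inverse-Gamma(a, b) is b/(a+1) = 59.71/11 ≈ 5.428.

σ̂²_MAP = 5.428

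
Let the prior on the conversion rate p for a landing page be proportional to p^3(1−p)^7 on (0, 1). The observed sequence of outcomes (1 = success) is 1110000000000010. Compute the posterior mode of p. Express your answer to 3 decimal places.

The prior density ∝ p^3(1−p)^7 is the kernel of Beta(4, 8).
Data: 4 successes in 16 trials (from the sequence). The binomial likelihood contributes p^4(1−p)^12, so the posterior is Beta(4+4, 8+12) = Beta(8, 20).
For Beta(a, b) with a, b > 1 the mode is (a−1)/(a+b−2) = 7/26 ≈ 0.269.

p̂_MAP = 0.269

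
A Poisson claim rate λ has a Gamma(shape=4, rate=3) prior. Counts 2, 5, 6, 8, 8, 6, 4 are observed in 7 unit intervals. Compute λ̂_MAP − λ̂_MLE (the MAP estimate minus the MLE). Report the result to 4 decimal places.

Σxᵢ = 39. Posterior is Gamma(43, 10); MAP = (43−1)/10 = 42/10 ≈ 4.20000.
MLE = x̄ = 39/7 ≈ 5.57143.
Difference = 42/10 − 39/7 = -48/35 ≈ -1.3714.

MAP − MLE = -1.3714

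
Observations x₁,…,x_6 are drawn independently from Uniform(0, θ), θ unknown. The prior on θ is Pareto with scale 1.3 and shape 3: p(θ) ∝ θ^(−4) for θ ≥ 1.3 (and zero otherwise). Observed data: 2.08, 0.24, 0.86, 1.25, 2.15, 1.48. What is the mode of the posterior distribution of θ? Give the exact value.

θ̂_MAP = 2.15

The Uniform(0, θ) likelihood is θ^(−n) for θ ≥ max(xᵢ), zero otherwise. Here max(xᵢ) = 2.15.
Posterior ∝ θ^(−4) · θ^(−6) = θ^(−10) on θ ≥ max(1.3, 2.15) = 2.15.
This density is strictly decreasing in θ, so the posterior mode lies at the lower boundary of the support.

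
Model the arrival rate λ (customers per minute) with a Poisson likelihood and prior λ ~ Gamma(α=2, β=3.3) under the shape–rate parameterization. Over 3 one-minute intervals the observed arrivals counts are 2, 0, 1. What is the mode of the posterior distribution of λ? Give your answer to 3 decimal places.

Σxᵢ = 2+0+1 = 3, with n = 3.
Posterior ∝ λe^(−3.3λ) · λ^3e^(−3λ) = λ^4e^(−6.3λ), i.e. Gamma(shape=5, rate=6.3).
The mode of a Gamma(a, b) with a ≥ 1 (shape–rate) is (a−1)/b = 4/6.3 ≈ 0.635.

λ̂_MAP = 0.635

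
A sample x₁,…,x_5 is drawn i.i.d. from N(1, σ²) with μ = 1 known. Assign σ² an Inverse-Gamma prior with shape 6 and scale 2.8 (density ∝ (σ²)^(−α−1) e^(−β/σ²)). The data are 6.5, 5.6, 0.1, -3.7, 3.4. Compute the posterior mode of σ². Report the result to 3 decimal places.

σ̂²_MAP = 4.509

Sum of squared deviations about the known mean: SS = (6.5−1)² + (5.6−1)² + (0.1−1)² + (-3.7−1)² + (3.4−1)² = 80.07.
The Normal likelihood contributes (σ²)^(−n/2) exp(−SS/(2σ²)), so the posterior is Inverse-Gamma(α + n/2, β + SS/2) = Inverse-Gamma(8.5, 42.835).
The mode of Inverse-Gamma(a, b) is b/(a+1) = 42.835/9.5 ≈ 4.509.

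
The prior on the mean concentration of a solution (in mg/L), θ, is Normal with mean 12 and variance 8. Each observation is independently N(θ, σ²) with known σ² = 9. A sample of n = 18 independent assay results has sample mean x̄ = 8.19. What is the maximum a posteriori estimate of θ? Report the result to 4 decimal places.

n = 18, x̄ = 8.19.
For a Normal prior and Normal likelihood with known variance, the posterior is Normal; its mode equals its mean, the precision-weighted average.
Prior precision 1/σ₀² = 1/8 = 0.125; data precision n/σ² = 18/9 = 2.
θ̂ = (0.125·12 + 2·8.19) / (0.125 + 2) = 17.88/2.125 = 3576/425 ≈ 8.4141.

θ̂_MAP = 8.4141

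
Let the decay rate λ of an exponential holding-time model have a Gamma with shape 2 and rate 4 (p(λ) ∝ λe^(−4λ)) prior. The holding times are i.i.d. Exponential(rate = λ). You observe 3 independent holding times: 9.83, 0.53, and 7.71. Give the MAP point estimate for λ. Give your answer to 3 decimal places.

The Exponential(rate=λ) likelihood is ∝ λ^n e^(−λΣtᵢ). Here n = 3 and Σtᵢ = 9.83 + 0.53 + 7.71 = 18.07.
Posterior ∝ λe^(−4λ) · λ^3e^(−18.07λ) = λ^4e^(−22.07λ), i.e. Gamma(5, 22.07).
Mode = (a−1)/b = 4/22.07 ≈ 0.181.

λ̂_MAP = 0.181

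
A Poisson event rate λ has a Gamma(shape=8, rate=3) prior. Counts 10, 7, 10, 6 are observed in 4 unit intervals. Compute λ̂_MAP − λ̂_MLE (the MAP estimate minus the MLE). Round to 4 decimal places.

MAP − MLE = -2.5357

Σxᵢ = 33. Posterior is Gamma(41, 7); MAP = (41−1)/7 = 40/7 ≈ 5.71429.
MLE = x̄ = 33/4 ≈ 8.25000.
Difference = 40/7 − 33/4 = -71/28 ≈ -2.5357.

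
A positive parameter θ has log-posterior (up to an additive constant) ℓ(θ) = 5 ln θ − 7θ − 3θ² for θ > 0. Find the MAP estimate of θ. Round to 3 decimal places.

θ̂_MAP = 0.500

ℓ'(θ) = 5/θ − 7 − 6θ. Setting this to zero and multiplying by θ: 6θ² + 7θ − 5 = 0.
θ = (−7 + √(7² + 4·6·5)) / (2·6) = (−7 + √169) / 12 = (−7 + 13)/12 = 1/2.
ℓ''(θ) = −5/θ² − 6 < 0, confirming a maximum.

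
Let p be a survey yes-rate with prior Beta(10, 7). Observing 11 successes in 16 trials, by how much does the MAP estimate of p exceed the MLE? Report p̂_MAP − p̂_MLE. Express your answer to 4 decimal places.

Posterior is Beta(21, 12); MAP = (21−1)/(33−2) = 20/31 ≈ 0.64516.
MLE ignores the prior: p̂_MLE = k/n = 11/16 ≈ 0.68750.
Difference = 20/31 − 11/16 = -21/496 ≈ -0.0423.

MAP − MLE = -0.0423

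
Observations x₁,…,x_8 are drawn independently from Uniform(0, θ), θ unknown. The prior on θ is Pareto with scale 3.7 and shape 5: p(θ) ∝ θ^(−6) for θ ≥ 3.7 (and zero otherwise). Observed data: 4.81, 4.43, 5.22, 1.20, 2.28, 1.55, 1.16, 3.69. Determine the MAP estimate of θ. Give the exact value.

θ̂_MAP = 5.22

The Uniform(0, θ) likelihood is θ^(−n) for θ ≥ max(xᵢ), zero otherwise. Here max(xᵢ) = 5.22.
Posterior ∝ θ^(−6) · θ^(−8) = θ^(−14) on θ ≥ max(3.7, 5.22) = 5.22.
This density is strictly decreasing in θ, so the posterior mode lies at the lower boundary of the support.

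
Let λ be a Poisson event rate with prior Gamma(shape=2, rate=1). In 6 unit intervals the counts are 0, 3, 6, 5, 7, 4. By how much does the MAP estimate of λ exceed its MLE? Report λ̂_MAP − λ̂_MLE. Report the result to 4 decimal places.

Σxᵢ = 25. Posterior is Gamma(27, 7); MAP = (27−1)/7 = 26/7 ≈ 3.71429.
MLE = x̄ = 25/6 ≈ 4.16667.
Difference = 26/7 − 25/6 = -19/42 ≈ -0.4524.

MAP − MLE = -0.4524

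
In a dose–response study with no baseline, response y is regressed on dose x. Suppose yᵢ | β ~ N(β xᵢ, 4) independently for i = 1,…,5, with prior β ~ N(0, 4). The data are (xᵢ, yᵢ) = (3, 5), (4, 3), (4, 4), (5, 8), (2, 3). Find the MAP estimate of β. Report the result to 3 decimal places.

log p(β | y) = −Σ(yᵢ − βxᵢ)²/(2·4) − β²/(2·4) + const.
Setting the derivative to zero: Σxᵢ(yᵢ − βxᵢ)/4 − β/4 = 0, so β = Σxᵢyᵢ / (Σxᵢ² + σ²/τ²).
Σxᵢyᵢ = 3·5 + 4·3 + 4·4 + 5·8 + 2·3 = 89; Σxᵢ² = 70; σ²/τ² = 1.
β̂_MAP = 89 / (70 + 1) = 89/71 ≈ 1.254.

β̂_MAP = 1.254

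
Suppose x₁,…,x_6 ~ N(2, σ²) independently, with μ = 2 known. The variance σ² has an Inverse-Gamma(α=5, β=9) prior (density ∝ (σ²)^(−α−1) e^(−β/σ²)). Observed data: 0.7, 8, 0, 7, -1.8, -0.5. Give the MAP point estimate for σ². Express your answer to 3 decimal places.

Sum of squared deviations about the known mean: SS = (0.7−2)² + (8−2)² + (0−2)² + (7−2)² + (-1.8−2)² + (-0.5−2)² = 87.38.
The Normal likelihood contributes (σ²)^(−n/2) exp(−SS/(2σ²)), so the posterior is Inverse-Gamma(α + n/2, β + SS/2) = Inverse-Gamma(8, 52.69).
The mode of Inverse-Gamma(a, b) is b/(a+1) = 52.69/9 ≈ 5.854.

σ̂²_MAP = 5.854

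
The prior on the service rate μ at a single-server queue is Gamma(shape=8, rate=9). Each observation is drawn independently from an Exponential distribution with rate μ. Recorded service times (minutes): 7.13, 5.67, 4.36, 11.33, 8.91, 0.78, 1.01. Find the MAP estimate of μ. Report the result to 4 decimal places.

The Exponential(rate=μ) likelihood is ∝ μ^n e^(−μΣtᵢ). Here n = 7 and Σtᵢ = 7.13 + 5.67 + 4.36 + 11.33 + 8.91 + 0.78 + 1.01 = 39.19.
Posterior ∝ μ^7e^(−9μ) · μ^7e^(−39.19μ) = μ^14e^(−48.19μ), i.e. Gamma(15, 48.19).
Mode = (a−1)/b = 14/48.19 ≈ 0.2905.

μ̂_MAP = 0.2905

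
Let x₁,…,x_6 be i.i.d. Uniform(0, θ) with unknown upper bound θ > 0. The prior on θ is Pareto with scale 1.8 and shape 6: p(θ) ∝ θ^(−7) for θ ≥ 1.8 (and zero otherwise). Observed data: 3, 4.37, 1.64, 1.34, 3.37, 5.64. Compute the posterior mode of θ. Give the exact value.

The Uniform(0, θ) likelihood is θ^(−n) for θ ≥ max(xᵢ), zero otherwise. Here max(xᵢ) = 5.64.
Posterior ∝ θ^(−7) · θ^(−6) = θ^(−13) on θ ≥ max(1.8, 5.64) = 5.64.
This density is strictly decreasing in θ, so the posterior mode lies at the lower boundary of the support.

θ̂_MAP = 5.64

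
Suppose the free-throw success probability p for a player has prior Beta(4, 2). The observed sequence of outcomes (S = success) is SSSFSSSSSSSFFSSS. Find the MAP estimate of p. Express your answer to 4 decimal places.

Prior: Beta(4, 2).
Data: 13 successes in 16 trials (from the sequence). The binomial likelihood contributes p^13(1−p)^3, so the posterior is Beta(4+13, 2+3) = Beta(17, 5).
For Beta(a, b) with a, b > 1 the mode is (a−1)/(a+b−2) = 16/20 ≈ 0.8000.

p̂_MAP = 0.8000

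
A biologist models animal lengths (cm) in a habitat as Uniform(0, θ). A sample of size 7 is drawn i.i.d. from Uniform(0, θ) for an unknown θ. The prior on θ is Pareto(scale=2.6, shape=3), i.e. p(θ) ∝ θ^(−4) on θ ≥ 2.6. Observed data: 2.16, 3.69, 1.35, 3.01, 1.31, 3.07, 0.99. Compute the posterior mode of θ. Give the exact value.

The Uniform(0, θ) likelihood is θ^(−n) for θ ≥ max(xᵢ), zero otherwise. Here max(xᵢ) = 3.69.
Posterior ∝ θ^(−4) · θ^(−7) = θ^(−11) on θ ≥ max(2.6, 3.69) = 3.69.
This density is strictly decreasing in θ, so the posterior mode lies at the lower boundary of the support.

θ̂_MAP = 3.69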